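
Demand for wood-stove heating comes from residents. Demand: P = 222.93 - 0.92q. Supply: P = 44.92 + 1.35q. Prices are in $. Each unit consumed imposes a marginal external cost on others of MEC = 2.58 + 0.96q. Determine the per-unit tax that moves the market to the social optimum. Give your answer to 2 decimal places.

Social marginal benefit = demand − MEC = 220.35 - 1.88q.
Set SMB = MC: 220.35 - 1.88q = 44.92 + 1.35q → q* = 54.3127.
The Pigouvian tax equals MEC at q*: 2.58 + 0.96×54.3127 = 54.7202.

tax = $54.72 per unit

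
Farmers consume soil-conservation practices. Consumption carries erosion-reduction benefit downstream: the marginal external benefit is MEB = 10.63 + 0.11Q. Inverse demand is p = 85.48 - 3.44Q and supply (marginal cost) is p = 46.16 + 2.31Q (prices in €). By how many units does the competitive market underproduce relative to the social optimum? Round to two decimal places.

Market equilibrium (private): 46.16 + 2.31Q = 85.48 - 3.44Q → Q_m = 6.8383.
Social marginal benefit = demand + MEB = 96.11 - 3.33Q.
Set SMB = MC: 96.11 - 3.33Q = 46.16 + 2.31Q → Q* = 8.8564.
Gap = |6.8383 − 8.8564| = 2.0181.

2.02 units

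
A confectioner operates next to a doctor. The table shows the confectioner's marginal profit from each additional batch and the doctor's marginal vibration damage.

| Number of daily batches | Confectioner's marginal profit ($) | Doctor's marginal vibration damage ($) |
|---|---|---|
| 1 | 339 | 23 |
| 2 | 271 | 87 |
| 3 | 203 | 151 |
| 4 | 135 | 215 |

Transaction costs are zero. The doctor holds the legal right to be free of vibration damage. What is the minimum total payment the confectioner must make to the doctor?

Efficient level: marginal profit ≥ marginal vibration damage through level 3, so k* = 3.
With the doctor holding the right, the confectioner must at least compensate total damage at k*: 23 + 87 + 151 = 261.

$261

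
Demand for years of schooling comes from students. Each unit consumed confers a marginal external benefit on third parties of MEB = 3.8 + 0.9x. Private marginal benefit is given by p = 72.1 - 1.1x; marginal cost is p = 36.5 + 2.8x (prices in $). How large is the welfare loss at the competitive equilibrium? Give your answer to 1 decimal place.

DWL = $24.1

Market equilibrium (private): 36.5 + 2.8x = 72.1 - 1.1x → x_m = 9.1282.
Social marginal benefit = demand + MEB = 75.9 - 0.2x.
Set SMB = MC: 75.9 - 0.2x = 36.5 + 2.8x → x* = 13.1333.
Between x* and x_m the wedge SMB − MC runs linearly from 0 to MEB(x_m), so the loss is a triangle.
DWL = ½ × 4.0051 × 12.0154 = 24.0614.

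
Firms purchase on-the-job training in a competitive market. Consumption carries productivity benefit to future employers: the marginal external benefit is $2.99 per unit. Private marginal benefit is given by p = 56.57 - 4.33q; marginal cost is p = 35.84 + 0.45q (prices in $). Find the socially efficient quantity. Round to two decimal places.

Social marginal benefit = demand + MEB = 59.56 - 4.33q.
Set SMB = MC: 59.56 - 4.33q = 35.84 + 0.45q → q* = 4.9623.

q* = 4.96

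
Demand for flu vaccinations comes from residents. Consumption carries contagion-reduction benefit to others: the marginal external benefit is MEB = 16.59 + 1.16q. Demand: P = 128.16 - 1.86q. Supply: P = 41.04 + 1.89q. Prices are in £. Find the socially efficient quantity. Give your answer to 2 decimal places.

q* = 40.04

Social marginal benefit = demand + MEB = 144.75 - 0.70q.
Set SMB = MC: 144.75 - 0.70q = 41.04 + 1.89q → q* = 40.0425.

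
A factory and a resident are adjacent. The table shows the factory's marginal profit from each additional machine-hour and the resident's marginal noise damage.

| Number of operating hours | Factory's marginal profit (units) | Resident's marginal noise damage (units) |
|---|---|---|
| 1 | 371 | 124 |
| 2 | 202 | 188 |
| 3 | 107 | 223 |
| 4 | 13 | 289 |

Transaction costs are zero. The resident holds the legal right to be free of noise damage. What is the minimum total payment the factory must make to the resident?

Efficient level: marginal profit ≥ marginal noise damage through level 2, so k* = 2.
With the resident holding the right, the factory must at least compensate total damage at k*: 124 + 188 = 312.

312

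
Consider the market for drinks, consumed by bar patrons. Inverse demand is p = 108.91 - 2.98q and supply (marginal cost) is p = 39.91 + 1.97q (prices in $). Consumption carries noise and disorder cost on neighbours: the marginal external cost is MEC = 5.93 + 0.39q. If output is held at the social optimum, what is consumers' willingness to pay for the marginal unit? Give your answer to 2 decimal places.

P = $73.71

Social marginal benefit = demand − MEC = 102.98 - 3.37q.
Set SMB = MC: 102.98 - 3.37q = 39.91 + 1.97q → q* = 11.8109.
Consumer price on the demand curve at q*: 108.91 − 2.98×11.8109 = 73.7135.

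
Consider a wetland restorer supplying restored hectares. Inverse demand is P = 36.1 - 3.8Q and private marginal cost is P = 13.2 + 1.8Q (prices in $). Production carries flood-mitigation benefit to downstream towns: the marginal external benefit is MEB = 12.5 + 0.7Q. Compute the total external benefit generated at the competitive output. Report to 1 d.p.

Market equilibrium (private): 13.2 + 1.8Q = 36.1 - 3.8Q → Q_m = 4.0893.
Total external benefit = ∫₀^{Q_m} (12.5 + 0.7Q) dQ = 12.5×4.0893 + ½×0.7×4.0893² = 56.9691.

$57.0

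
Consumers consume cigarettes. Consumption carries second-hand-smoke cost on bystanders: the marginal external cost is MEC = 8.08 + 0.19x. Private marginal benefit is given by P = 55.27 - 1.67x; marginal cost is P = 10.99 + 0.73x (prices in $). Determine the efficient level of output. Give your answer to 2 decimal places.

x* = 13.98

Social marginal benefit = demand − MEC = 47.19 - 1.86x.
Set SMB = MC: 47.19 - 1.86x = 10.99 + 0.73x → x* = 13.9768.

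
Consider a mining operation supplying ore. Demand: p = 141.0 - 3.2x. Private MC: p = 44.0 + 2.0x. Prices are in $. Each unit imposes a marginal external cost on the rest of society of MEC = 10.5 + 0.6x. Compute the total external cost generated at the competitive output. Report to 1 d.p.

$300.3

Market equilibrium (private): 44.0 + 2.0x = 141.0 - 3.2x → x_m = 18.6538.
Total external cost = ∫₀^{x_m} (10.5 + 0.6x) dx = 10.5×18.6538 + ½×0.6×18.6538² = 300.2542.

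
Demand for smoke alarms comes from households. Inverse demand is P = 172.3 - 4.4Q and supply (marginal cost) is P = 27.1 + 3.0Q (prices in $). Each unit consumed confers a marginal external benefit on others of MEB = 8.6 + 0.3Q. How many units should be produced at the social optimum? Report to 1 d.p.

Q* = 21.7

Social marginal benefit = demand + MEB = 180.9 - 4.1Q.
Set SMB = MC: 180.9 - 4.1Q = 27.1 + 3.0Q → Q* = 21.6620.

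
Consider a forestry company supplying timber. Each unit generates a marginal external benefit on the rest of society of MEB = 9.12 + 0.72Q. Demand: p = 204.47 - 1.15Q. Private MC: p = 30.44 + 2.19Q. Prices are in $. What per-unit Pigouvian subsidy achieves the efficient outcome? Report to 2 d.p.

Social marginal cost = private MC − MEB = 21.32 + 1.47Q.
Set SMC = demand: 21.32 + 1.47Q = 204.47 - 1.15Q → Q* = 69.9046.
The Pigouvian subsidy equals MEB at Q*: 9.12 + 0.72×69.9046 = 59.4513.

subsidy = $59.45 per unit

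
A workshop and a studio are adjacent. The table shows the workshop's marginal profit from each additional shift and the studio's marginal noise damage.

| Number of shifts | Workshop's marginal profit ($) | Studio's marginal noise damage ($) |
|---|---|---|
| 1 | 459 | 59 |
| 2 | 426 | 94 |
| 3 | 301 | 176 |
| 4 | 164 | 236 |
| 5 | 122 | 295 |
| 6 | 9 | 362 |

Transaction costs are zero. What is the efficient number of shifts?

3

Bargaining reaches the level where marginal profit last exceeds marginal noise damage.
That holds through level 3 (301 ≥ 176) but not at 4 (164 < 236).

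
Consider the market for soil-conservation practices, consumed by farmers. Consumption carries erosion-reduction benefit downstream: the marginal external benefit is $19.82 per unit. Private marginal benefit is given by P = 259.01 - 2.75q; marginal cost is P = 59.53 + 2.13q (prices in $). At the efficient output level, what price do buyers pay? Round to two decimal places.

Social marginal benefit = demand + MEB = 278.83 - 2.75q.
Set SMB = MC: 278.83 - 2.75q = 59.53 + 2.13q → q* = 44.9385.
Consumer price on the demand curve at q*: 259.01 − 2.75×44.9385 = 135.4291.

P = $135.43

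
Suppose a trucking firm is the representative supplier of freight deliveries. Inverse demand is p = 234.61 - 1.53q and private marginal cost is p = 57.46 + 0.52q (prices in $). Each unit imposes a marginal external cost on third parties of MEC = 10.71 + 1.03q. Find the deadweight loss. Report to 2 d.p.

Market equilibrium (private): 57.46 + 0.52q = 234.61 - 1.53q → q_m = 86.4146.
Social marginal cost = private MC + MEC = 68.17 + 1.55q.
Set SMC = demand: 68.17 + 1.55q = 234.61 - 1.53q → q* = 54.0390.
Height of the DWL triangle at q_m is SMC(q_m) − demand(q_m) = MEC(q_m) = 99.7171.
DWL = ½ × 32.3756 × 99.7171 = 1614.2005.

DWL = $1614.20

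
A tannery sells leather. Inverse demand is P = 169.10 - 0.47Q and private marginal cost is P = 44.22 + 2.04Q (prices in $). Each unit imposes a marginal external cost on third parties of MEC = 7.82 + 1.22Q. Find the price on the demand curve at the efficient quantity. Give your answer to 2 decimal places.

Social marginal cost = private MC + MEC = 52.04 + 3.26Q.
Set SMC = demand: 52.04 + 3.26Q = 169.10 - 0.47Q → Q* = 31.3834.
Consumer price on the demand curve at Q*: 169.10 − 0.47×31.3834 = 154.3498.

P = $154.35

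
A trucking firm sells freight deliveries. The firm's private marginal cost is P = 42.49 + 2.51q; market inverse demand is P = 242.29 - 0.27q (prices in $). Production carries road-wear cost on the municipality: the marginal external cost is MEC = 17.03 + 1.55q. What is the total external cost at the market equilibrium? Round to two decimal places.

$5227.12

Market equilibrium (private): 42.49 + 2.51q = 242.29 - 0.27q → q_m = 71.8705.
Total external cost = ∫₀^{q_m} (17.03 + 1.55q) dq = 17.03×71.8705 + ½×1.55×71.8705² = 5227.1154.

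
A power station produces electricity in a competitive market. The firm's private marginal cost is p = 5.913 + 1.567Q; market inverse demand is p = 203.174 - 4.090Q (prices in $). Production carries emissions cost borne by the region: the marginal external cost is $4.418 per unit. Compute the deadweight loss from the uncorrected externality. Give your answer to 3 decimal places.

DWL = $1.725

Market equilibrium (private): 5.913 + 1.567Q = 203.174 - 4.090Q → Q_m = 34.8702.
Social marginal cost = private MC + MEC = 10.331 + 1.567Q.
Set SMC = demand: 10.331 + 1.567Q = 203.174 - 4.090Q → Q* = 34.0893.
Height of the DWL triangle at Q_m is SMC(Q_m) − demand(Q_m) = MEC(Q_m) = 4.4180.
DWL = ½ × 0.7809 × 4.4180 = 1.7250.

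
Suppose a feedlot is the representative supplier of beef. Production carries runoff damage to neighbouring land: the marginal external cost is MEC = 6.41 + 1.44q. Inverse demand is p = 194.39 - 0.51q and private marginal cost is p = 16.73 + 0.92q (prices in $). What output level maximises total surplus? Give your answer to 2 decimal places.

Social marginal cost = private MC + MEC = 23.14 + 2.36q.
Set SMC = demand: 23.14 + 2.36q = 194.39 - 0.51q → q* = 59.6690.

q* = 59.67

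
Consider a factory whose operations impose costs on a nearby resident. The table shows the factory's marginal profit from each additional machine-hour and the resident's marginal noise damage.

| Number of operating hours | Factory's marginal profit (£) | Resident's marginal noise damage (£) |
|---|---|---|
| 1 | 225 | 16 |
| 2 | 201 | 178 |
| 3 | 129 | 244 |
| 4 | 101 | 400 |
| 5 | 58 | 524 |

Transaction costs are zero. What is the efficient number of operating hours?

2

Bargaining reaches the level where marginal profit last exceeds marginal noise damage.
That holds through level 2 (201 ≥ 178) but not at 3 (129 < 244).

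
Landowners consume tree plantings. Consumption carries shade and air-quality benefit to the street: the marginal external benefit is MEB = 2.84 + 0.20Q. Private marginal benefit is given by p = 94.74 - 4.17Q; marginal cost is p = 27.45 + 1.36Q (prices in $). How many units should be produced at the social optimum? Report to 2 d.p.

Social marginal benefit = demand + MEB = 97.58 - 3.97Q.
Set SMB = MC: 97.58 - 3.97Q = 27.45 + 1.36Q → Q* = 13.1576.

Q* = 13.16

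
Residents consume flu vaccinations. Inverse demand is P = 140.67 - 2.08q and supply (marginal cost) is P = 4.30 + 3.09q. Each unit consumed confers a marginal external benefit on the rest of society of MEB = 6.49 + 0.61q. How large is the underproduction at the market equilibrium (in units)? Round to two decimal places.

Market equilibrium (private): 4.30 + 3.09q = 140.67 - 2.08q → q_m = 26.3772.
Social marginal benefit = demand + MEB = 147.16 - 1.47q.
Set SMB = MC: 147.16 - 1.47q = 4.30 + 3.09q → q* = 31.3289.
Gap = |26.3772 − 31.3289| = 4.9517.

4.95 units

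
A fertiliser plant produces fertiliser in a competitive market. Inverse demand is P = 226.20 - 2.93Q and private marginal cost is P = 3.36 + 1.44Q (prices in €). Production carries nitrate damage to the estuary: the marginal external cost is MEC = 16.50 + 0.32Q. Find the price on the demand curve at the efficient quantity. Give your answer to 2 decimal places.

Social marginal cost = private MC + MEC = 19.86 + 1.76Q.
Set SMC = demand: 19.86 + 1.76Q = 226.20 - 2.93Q → Q* = 43.9957.
Consumer price on the demand curve at Q*: 226.20 − 2.93×43.9957 = 97.2926.

P = €97.29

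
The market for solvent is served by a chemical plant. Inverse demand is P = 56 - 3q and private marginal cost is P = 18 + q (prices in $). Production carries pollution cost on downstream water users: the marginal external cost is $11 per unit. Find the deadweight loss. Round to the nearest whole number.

DWL = $15

Market equilibrium (private): 18 + q = 56 - 3q → q_m = 9.5000.
Social marginal cost = private MC + MEC = 29 + q.
Set SMC = demand: 29 + q = 56 - 3q → q* = 6.7500.
The welfare-loss triangle has base |q_m − q*| and height MEC(q_m) (the vertical gap between SMC and demand is zero at q* and MEC at q_m).
DWL = ½ × 2.7500 × 11.0000 = 15.1250.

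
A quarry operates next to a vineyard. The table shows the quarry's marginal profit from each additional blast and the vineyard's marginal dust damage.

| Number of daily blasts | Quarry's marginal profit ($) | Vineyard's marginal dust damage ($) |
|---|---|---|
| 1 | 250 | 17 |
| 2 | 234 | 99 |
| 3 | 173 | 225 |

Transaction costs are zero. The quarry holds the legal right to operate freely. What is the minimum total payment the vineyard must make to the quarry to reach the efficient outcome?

Left alone the quarry would choose level 3 (marginal profit stays positive).
Efficient level: k* = 2 (marginal profit ≥ marginal dust damage through 2).
The vineyard must at least cover the quarry's forgone profit from cutting 3→2: 173 = 173.

$173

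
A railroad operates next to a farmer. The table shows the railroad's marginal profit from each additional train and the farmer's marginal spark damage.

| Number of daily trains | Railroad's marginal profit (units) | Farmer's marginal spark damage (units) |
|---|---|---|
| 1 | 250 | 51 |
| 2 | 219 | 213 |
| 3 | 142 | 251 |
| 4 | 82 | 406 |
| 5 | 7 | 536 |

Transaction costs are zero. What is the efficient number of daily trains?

2

Bargaining reaches the level where marginal profit last exceeds marginal spark damage.
That holds through level 2 (219 ≥ 213) but not at 3 (142 < 251).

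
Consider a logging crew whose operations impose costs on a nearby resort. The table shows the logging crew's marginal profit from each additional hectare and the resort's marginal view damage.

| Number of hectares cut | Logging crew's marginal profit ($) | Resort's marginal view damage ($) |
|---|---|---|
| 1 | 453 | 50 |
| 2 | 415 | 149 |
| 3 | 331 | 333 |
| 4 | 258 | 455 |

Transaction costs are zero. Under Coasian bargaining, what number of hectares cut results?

2

Bargaining reaches the level where marginal profit last exceeds marginal view damage.
That holds through level 2 (415 ≥ 149) but not at 3 (331 < 333).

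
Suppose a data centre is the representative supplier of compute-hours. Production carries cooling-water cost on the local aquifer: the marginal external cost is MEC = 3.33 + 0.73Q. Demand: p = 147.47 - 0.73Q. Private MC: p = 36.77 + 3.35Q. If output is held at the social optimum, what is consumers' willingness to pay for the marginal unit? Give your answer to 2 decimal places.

Social marginal cost = private MC + MEC = 40.10 + 4.08Q.
Set SMC = demand: 40.10 + 4.08Q = 147.47 - 0.73Q → Q* = 22.3222.
Consumer price on the demand curve at Q*: 147.47 − 0.73×22.3222 = 131.1748.

P = 131.17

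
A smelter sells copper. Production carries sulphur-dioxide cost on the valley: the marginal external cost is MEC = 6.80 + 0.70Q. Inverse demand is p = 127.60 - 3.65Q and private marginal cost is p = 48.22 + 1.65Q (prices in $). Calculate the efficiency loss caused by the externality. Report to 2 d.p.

DWL = $24.90

Market equilibrium (private): 48.22 + 1.65Q = 127.60 - 3.65Q → Q_m = 14.9774.
Social marginal cost = private MC + MEC = 55.02 + 2.35Q.
Set SMC = demand: 55.02 + 2.35Q = 127.60 - 3.65Q → Q* = 12.0967.
Between Q* and Q_m the wedge SMC − demand runs linearly from 0 to MEC(Q_m), so the loss is a triangle.
DWL = ½ × 2.8807 × 17.2842 = 24.8953.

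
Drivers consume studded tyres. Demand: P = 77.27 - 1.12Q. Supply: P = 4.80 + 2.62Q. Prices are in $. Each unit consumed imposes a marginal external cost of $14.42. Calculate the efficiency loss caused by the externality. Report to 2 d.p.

DWL = $27.80

Market equilibrium (private): 4.80 + 2.62Q = 77.27 - 1.12Q → Q_m = 19.3770.
Social marginal benefit = demand − MEC = 62.85 - 1.12Q.
Set SMB = MC: 62.85 - 1.12Q = 4.80 + 2.62Q → Q* = 15.5214.
Height of the DWL triangle at Q_m is MC(Q_m) − SMB(Q_m) = MEC(Q_m) = 14.4200.
DWL = ½ × 3.8556 × 14.4200 = 27.7989.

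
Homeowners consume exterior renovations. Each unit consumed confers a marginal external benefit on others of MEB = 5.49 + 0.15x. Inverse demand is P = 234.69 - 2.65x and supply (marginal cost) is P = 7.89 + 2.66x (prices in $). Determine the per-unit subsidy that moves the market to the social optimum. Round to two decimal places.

Social marginal benefit = demand + MEB = 240.18 - 2.50x.
Set SMB = MC: 240.18 - 2.50x = 7.89 + 2.66x → x* = 45.0174.
The Pigouvian subsidy equals MEB at x*: 5.49 + 0.15×45.0174 = 12.2426.

subsidy = $12.24 per unit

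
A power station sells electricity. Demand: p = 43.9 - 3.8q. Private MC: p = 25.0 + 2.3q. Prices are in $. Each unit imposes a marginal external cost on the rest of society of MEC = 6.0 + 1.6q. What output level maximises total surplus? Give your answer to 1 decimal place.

q* = 1.7

Social marginal cost = private MC + MEC = 31.0 + 3.9q.
Set SMC = demand: 31.0 + 3.9q = 43.9 - 3.8q → q* = 1.6753.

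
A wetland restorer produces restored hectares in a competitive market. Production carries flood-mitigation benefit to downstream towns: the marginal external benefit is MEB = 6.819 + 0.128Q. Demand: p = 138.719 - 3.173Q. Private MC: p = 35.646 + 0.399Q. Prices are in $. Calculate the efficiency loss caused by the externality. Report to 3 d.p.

DWL = $16.044

Market equilibrium (private): 35.646 + 0.399Q = 138.719 - 3.173Q → Q_m = 28.8558.
Social marginal cost = private MC − MEB = 28.827 + 0.271Q.
Set SMC = demand: 28.827 + 0.271Q = 138.719 - 3.173Q → Q* = 31.9082.
Between Q* and Q_m the wedge demand − SMC runs linearly from 0 to MEB(Q_m), so the loss is a triangle.
DWL = ½ × 3.0524 × 10.5125 = 16.0442.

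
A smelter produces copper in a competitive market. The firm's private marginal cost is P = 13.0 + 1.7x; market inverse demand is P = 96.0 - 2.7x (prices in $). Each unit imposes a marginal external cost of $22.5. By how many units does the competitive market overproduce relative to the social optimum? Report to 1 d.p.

5.1 units

Market equilibrium (private): 13.0 + 1.7x = 96.0 - 2.7x → x_m = 18.8636.
Social marginal cost = private MC + MEC = 35.5 + 1.7x.
Set SMC = demand: 35.5 + 1.7x = 96.0 - 2.7x → x* = 13.7500.
Gap = |18.8636 − 13.7500| = 5.1136.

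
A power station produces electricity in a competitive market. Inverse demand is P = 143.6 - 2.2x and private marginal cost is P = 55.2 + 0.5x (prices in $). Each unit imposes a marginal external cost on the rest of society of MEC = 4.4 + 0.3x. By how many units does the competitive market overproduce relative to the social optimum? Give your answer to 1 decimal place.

Market equilibrium (private): 55.2 + 0.5x = 143.6 - 2.2x → x_m = 32.7407.
Social marginal cost = private MC + MEC = 59.6 + 0.8x.
Set SMC = demand: 59.6 + 0.8x = 143.6 - 2.2x → x* = 28.0000.
Gap = |32.7407 − 28.0000| = 4.7407.

4.7 units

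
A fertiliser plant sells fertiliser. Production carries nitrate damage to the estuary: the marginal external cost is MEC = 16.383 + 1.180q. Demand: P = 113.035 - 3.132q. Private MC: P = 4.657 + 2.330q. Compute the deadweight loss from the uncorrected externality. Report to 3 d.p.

DWL = 119.225

Market equilibrium (private): 4.657 + 2.330q = 113.035 - 3.132q → q_m = 19.8422.
Social marginal cost = private MC + MEC = 21.040 + 3.510q.
Set SMC = demand: 21.040 + 3.510q = 113.035 - 3.132q → q* = 13.8505.
Height of the DWL triangle at q_m is SMC(q_m) − demand(q_m) = MEC(q_m) = 39.7968.
DWL = ½ × 5.9917 × 39.7968 = 119.2252.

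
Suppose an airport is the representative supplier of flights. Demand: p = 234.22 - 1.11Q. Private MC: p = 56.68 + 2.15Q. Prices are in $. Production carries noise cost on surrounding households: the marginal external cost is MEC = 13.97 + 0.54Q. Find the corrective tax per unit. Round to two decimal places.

Social marginal cost = private MC + MEC = 70.65 + 2.69Q.
Set SMC = demand: 70.65 + 2.69Q = 234.22 - 1.11Q → Q* = 43.0447.
The Pigouvian tax equals MEC at Q*: 13.97 + 0.54×43.0447 = 37.2141.

tax = $37.21 per unit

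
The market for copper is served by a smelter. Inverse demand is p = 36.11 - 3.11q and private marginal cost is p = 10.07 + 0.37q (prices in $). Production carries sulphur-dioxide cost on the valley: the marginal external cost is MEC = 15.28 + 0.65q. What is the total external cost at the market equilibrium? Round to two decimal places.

Market equilibrium (private): 10.07 + 0.37q = 36.11 - 3.11q → q_m = 7.4828.
Total external cost = ∫₀^{q_m} (15.28 + 0.65q) dq = 15.28×7.4828 + ½×0.65×7.4828² = 132.5347.

$132.53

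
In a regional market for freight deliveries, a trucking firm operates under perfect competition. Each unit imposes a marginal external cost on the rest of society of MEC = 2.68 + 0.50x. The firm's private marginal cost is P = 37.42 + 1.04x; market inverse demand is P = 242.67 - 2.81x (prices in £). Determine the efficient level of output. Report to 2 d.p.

Social marginal cost = private MC + MEC = 40.10 + 1.54x.
Set SMC = demand: 40.10 + 1.54x = 242.67 - 2.81x → x* = 46.5678.

x* = 46.57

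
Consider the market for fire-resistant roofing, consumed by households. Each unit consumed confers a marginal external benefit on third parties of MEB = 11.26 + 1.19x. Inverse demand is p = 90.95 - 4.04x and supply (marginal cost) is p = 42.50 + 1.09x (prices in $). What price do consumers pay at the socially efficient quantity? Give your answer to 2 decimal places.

P = $29.72

Social marginal benefit = demand + MEB = 102.21 - 2.85x.
Set SMB = MC: 102.21 - 2.85x = 42.50 + 1.09x → x* = 15.1548.
Consumer price on the demand curve at x*: 90.95 − 4.04×15.1548 = 29.7246.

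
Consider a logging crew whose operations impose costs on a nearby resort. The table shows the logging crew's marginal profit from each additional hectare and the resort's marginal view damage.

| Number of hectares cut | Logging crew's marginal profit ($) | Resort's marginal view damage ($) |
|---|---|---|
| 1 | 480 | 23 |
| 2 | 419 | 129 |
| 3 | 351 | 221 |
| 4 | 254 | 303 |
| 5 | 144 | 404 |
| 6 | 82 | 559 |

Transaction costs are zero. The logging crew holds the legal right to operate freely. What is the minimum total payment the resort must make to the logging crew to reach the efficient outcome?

Left alone the logging crew would choose level 6 (marginal profit stays positive).
Efficient level: k* = 3 (marginal profit ≥ marginal view damage through 3).
The resort must at least cover the logging crew's forgone profit from cutting 6→3: 254 + 144 + 82 = 480.

$480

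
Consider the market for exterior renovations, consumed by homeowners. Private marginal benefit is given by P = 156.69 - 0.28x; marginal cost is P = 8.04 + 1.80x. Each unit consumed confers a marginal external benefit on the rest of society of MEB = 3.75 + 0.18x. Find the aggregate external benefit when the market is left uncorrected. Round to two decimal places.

727.67

Market equilibrium (private): 8.04 + 1.80x = 156.69 - 0.28x → x_m = 71.4663.
Total external benefit = ∫₀^{x_m} (3.75 + 0.18x) dx = 3.75×71.4663 + ½×0.18×71.4663² = 727.6675.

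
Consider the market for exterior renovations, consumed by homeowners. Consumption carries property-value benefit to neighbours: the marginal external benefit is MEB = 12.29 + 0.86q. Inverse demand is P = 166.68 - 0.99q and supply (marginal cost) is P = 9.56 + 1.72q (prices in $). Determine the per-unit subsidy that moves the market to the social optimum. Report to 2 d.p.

subsidy = $91.04 per unit

Social marginal benefit = demand + MEB = 178.97 - 0.13q.
Set SMB = MC: 178.97 - 0.13q = 9.56 + 1.72q → q* = 91.5730.
The Pigouvian subsidy equals MEB at q*: 12.29 + 0.86×91.5730 = 91.0428.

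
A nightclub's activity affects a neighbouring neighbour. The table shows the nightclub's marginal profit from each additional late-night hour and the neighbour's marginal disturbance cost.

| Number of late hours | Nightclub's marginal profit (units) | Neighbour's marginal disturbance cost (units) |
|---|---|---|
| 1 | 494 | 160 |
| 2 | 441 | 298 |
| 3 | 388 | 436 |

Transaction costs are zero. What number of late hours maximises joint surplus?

2

Bargaining reaches the level where marginal profit last exceeds marginal disturbance cost.
That holds through level 2 (441 ≥ 298) but not at 3 (388 < 436).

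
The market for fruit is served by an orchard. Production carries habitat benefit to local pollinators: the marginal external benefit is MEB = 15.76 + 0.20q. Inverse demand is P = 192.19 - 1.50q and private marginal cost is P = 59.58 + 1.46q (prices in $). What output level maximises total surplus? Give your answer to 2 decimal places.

q* = 53.76

Social marginal cost = private MC − MEB = 43.82 + 1.26q.
Set SMC = demand: 43.82 + 1.26q = 192.19 - 1.50q → q* = 53.7572.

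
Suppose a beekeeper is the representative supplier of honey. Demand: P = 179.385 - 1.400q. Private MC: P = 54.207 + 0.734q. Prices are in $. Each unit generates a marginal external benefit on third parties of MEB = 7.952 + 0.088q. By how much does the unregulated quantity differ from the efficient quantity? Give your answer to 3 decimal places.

6.410 units

Market equilibrium (private): 54.207 + 0.734q = 179.385 - 1.400q → q_m = 58.6589.
Social marginal cost = private MC − MEB = 46.255 + 0.646q.
Set SMC = demand: 46.255 + 0.646q = 179.385 - 1.400q → q* = 65.0684.
Gap = |58.6589 − 65.0684| = 6.4095.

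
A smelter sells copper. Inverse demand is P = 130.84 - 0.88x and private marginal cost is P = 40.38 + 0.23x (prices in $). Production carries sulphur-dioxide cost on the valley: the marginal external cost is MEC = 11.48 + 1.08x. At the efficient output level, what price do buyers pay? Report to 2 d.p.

Social marginal cost = private MC + MEC = 51.86 + 1.31x.
Set SMC = demand: 51.86 + 1.31x = 130.84 - 0.88x → x* = 36.0639.
Consumer price on the demand curve at x*: 130.84 − 0.88×36.0639 = 99.1038.

P = $99.10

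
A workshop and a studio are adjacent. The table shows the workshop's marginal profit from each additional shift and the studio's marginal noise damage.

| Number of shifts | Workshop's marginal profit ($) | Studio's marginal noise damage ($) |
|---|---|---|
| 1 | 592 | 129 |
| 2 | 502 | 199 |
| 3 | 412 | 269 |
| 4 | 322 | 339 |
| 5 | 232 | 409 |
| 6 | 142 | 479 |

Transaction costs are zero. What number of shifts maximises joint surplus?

Bargaining reaches the level where marginal profit last exceeds marginal noise damage.
That holds through level 3 (412 ≥ 269) but not at 4 (322 < 339).

3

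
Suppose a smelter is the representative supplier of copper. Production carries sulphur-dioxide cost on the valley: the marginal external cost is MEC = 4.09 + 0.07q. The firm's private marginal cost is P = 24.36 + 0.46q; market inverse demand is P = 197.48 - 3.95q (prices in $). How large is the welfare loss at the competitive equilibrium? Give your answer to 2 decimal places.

DWL = $5.22

Market equilibrium (private): 24.36 + 0.46q = 197.48 - 3.95q → q_m = 39.2562.
Social marginal cost = private MC + MEC = 28.45 + 0.53q.
Set SMC = demand: 28.45 + 0.53q = 197.48 - 3.95q → q* = 37.7299.
Height of the DWL triangle at q_m is SMC(q_m) − demand(q_m) = MEC(q_m) = 6.8379.
DWL = ½ × 1.5263 × 6.8379 = 5.2183.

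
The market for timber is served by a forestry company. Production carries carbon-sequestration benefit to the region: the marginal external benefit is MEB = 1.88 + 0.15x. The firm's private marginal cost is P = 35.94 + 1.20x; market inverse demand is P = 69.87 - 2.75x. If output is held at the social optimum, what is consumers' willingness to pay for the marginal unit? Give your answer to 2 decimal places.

P = 43.95

Social marginal cost = private MC − MEB = 34.06 + 1.05x.
Set SMC = demand: 34.06 + 1.05x = 69.87 - 2.75x → x* = 9.4237.
Consumer price on the demand curve at x*: 69.87 − 2.75×9.4237 = 43.9548.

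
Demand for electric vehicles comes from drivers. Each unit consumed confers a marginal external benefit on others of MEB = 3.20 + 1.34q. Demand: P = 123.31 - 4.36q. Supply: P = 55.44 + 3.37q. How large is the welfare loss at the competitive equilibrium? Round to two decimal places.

DWL = 17.52

Market equilibrium (private): 55.44 + 3.37q = 123.31 - 4.36q → q_m = 8.7801.
Social marginal benefit = demand + MEB = 126.51 - 3.02q.
Set SMB = MC: 126.51 - 3.02q = 55.44 + 3.37q → q* = 11.1221.
Height of the DWL triangle at q_m is SMB(q_m) − MC(q_m) = MEB(q_m) = 14.9653.
DWL = ½ × 2.3420 × 14.9653 = 17.5244.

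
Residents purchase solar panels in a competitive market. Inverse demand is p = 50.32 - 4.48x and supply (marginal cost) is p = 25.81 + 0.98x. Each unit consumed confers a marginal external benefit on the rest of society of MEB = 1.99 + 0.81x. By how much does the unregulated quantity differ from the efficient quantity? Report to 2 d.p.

1.21 units

Market equilibrium (private): 25.81 + 0.98x = 50.32 - 4.48x → x_m = 4.4890.
Social marginal benefit = demand + MEB = 52.31 - 3.67x.
Set SMB = MC: 52.31 - 3.67x = 25.81 + 0.98x → x* = 5.6989.
Gap = |4.4890 − 5.6989| = 1.2099.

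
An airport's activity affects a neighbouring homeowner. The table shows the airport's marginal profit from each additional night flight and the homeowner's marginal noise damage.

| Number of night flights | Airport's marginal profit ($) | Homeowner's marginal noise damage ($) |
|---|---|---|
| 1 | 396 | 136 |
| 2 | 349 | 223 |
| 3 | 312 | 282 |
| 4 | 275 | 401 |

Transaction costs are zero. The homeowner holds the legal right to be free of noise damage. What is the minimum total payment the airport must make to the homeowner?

$641

Efficient level: marginal profit ≥ marginal noise damage through level 3, so k* = 3.
With the homeowner holding the right, the airport must at least compensate total damage at k*: 136 + 223 + 282 = 641.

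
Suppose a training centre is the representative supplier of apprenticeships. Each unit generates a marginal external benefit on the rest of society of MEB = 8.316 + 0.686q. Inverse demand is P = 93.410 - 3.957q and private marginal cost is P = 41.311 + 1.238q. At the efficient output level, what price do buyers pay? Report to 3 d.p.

Social marginal cost = private MC − MEB = 32.995 + 0.552q.
Set SMC = demand: 32.995 + 0.552q = 93.410 - 3.957q → q* = 13.3988.
Consumer price on the demand curve at q*: 93.410 − 3.957×13.3988 = 40.3909.

P = 40.391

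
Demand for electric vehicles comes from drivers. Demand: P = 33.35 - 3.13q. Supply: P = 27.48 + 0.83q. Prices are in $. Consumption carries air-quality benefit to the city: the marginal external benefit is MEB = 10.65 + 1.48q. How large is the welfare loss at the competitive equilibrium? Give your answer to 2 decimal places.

DWL = $33.26

Market equilibrium (private): 27.48 + 0.83q = 33.35 - 3.13q → q_m = 1.4823.
Social marginal benefit = demand + MEB = 44.00 - 1.65q.
Set SMB = MC: 44.00 - 1.65q = 27.48 + 0.83q → q* = 6.6613.
The loss is the area between SMB and MC from q* to q_m; with linear curves that's a triangle of height MEB(q_m).
DWL = ½ × 5.1790 × 12.8438 = 33.2590.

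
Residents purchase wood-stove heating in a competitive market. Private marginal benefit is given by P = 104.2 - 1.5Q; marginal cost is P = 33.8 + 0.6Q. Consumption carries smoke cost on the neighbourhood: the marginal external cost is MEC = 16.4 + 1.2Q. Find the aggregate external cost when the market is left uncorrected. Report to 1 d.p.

Market equilibrium (private): 33.8 + 0.6Q = 104.2 - 1.5Q → Q_m = 33.5238.
Total external cost = ∫₀^{Q_m} (16.4 + 1.2Q) dQ = 16.4×33.5238 + ½×1.2×33.5238² = 1224.0974.

1224.1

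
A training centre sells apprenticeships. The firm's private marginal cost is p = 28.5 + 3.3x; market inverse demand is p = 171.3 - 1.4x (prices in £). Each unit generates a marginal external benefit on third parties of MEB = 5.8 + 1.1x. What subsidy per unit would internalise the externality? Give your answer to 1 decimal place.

subsidy = £51.2 per unit

Social marginal cost = private MC − MEB = 22.7 + 2.2x.
Set SMC = demand: 22.7 + 2.2x = 171.3 - 1.4x → x* = 41.2778.
The Pigouvian subsidy equals MEB at x*: 5.8 + 1.1×41.2778 = 51.2056.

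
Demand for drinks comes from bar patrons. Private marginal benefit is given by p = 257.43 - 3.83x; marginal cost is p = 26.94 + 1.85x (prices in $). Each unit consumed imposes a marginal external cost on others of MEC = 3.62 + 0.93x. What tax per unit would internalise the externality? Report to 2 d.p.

Social marginal benefit = demand − MEC = 253.81 - 4.76x.
Set SMB = MC: 253.81 - 4.76x = 26.94 + 1.85x → x* = 34.3222.
The Pigouvian tax equals MEC at x*: 3.62 + 0.93×34.3222 = 35.5396.

tax = $35.54 per unit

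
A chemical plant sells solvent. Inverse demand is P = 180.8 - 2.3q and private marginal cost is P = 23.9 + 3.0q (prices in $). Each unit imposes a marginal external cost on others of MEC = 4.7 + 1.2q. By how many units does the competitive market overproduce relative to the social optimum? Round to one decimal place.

Market equilibrium (private): 23.9 + 3.0q = 180.8 - 2.3q → q_m = 29.6038.
Social marginal cost = private MC + MEC = 28.6 + 4.2q.
Set SMC = demand: 28.6 + 4.2q = 180.8 - 2.3q → q* = 23.4154.
Gap = |29.6038 − 23.4154| = 6.1884.

6.2 units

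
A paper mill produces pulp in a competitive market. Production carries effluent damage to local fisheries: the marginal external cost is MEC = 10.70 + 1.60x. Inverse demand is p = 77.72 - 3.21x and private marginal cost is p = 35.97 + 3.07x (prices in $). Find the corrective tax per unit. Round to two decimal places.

Social marginal cost = private MC + MEC = 46.67 + 4.67x.
Set SMC = demand: 46.67 + 4.67x = 77.72 - 3.21x → x* = 3.9404.
The Pigouvian tax equals MEC at x*: 10.70 + 1.60×3.9404 = 17.0046.

tax = $17.00 per unit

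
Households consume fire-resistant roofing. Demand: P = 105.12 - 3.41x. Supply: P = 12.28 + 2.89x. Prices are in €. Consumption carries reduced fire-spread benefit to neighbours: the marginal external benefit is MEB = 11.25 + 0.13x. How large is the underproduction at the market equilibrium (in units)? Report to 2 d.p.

2.13 units

Market equilibrium (private): 12.28 + 2.89x = 105.12 - 3.41x → x_m = 14.7365.
Social marginal benefit = demand + MEB = 116.37 - 3.28x.
Set SMB = MC: 116.37 - 3.28x = 12.28 + 2.89x → x* = 16.8703.
Gap = |14.7365 − 16.8703| = 2.1338.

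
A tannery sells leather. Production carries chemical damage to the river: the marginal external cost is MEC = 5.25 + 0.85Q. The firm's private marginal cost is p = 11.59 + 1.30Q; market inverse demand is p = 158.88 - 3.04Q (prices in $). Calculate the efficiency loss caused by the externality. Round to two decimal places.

DWL = $112.01

Market equilibrium (private): 11.59 + 1.30Q = 158.88 - 3.04Q → Q_m = 33.9378.
Social marginal cost = private MC + MEC = 16.84 + 2.15Q.
Set SMC = demand: 16.84 + 2.15Q = 158.88 - 3.04Q → Q* = 27.3680.
Height of the DWL triangle at Q_m is SMC(Q_m) − demand(Q_m) = MEC(Q_m) = 34.0971.
DWL = ½ × 6.5698 × 34.0971 = 112.0056.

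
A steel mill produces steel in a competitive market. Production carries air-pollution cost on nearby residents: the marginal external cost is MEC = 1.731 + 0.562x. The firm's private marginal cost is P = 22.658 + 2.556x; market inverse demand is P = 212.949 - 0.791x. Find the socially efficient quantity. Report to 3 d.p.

Social marginal cost = private MC + MEC = 24.389 + 3.118x.
Set SMC = demand: 24.389 + 3.118x = 212.949 - 0.791x → x* = 48.2374.

x* = 48.237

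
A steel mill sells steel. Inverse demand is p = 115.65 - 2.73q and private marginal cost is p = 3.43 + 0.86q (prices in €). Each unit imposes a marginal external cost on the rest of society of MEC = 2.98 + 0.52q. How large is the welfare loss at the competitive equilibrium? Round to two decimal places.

Market equilibrium (private): 3.43 + 0.86q = 115.65 - 2.73q → q_m = 31.2591.
Social marginal cost = private MC + MEC = 6.41 + 1.38q.
Set SMC = demand: 6.41 + 1.38q = 115.65 - 2.73q → q* = 26.5791.
Height of the DWL triangle at q_m is SMC(q_m) − demand(q_m) = MEC(q_m) = 19.2347.
DWL = ½ × 4.6800 × 19.2347 = 45.0092.

DWL = €45.01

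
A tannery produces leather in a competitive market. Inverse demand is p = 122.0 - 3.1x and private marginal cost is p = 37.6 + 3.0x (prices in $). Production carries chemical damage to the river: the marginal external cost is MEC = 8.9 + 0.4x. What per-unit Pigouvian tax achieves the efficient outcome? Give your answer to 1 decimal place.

tax = $13.5 per unit

Social marginal cost = private MC + MEC = 46.5 + 3.4x.
Set SMC = demand: 46.5 + 3.4x = 122.0 - 3.1x → x* = 11.6154.
The Pigouvian tax equals MEC at x*: 8.9 + 0.4×11.6154 = 13.5462.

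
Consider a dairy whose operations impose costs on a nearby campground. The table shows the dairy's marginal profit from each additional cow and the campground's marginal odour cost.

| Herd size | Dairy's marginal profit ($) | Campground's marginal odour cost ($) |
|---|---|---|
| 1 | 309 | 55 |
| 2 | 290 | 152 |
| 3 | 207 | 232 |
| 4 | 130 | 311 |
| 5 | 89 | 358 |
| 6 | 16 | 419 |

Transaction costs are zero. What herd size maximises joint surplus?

2

Bargaining reaches the level where marginal profit last exceeds marginal odour cost.
That holds through level 2 (290 ≥ 152) but not at 3 (207 < 232).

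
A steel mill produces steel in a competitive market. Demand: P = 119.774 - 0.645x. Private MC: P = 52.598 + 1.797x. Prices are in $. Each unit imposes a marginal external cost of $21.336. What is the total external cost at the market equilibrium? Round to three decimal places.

Market equilibrium (private): 52.598 + 1.797x = 119.774 - 0.645x → x_m = 27.5086.
Total external cost = MEC × x_m = 21.336 × 27.5086 = 586.9235.

$586.923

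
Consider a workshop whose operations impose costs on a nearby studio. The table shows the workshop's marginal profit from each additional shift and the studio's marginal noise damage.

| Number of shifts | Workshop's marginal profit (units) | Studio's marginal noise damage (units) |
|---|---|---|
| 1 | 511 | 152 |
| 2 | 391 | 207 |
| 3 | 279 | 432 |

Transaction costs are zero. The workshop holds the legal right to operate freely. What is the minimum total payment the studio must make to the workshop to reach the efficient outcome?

Left alone the workshop would choose level 3 (marginal profit stays positive).
Efficient level: k* = 2 (marginal profit ≥ marginal noise damage through 2).
The studio must at least cover the workshop's forgone profit from cutting 3→2: 279 = 279.

279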